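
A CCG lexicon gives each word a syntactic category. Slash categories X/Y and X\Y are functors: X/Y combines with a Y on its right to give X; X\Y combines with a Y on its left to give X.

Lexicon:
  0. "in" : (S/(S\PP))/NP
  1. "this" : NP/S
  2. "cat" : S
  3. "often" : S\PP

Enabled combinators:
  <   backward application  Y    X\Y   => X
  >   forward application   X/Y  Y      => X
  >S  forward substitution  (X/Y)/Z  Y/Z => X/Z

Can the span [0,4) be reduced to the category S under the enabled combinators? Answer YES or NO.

[0,4] S   >
  [0,3] S/(S\PP)   >
    [0,1] "in" : (S/(S\PP))/NP
    [1,3] NP   >
      [1,2] "this" : NP/S
      [2,3] "cat" : S
  [3,4] "often" : S\PP

YES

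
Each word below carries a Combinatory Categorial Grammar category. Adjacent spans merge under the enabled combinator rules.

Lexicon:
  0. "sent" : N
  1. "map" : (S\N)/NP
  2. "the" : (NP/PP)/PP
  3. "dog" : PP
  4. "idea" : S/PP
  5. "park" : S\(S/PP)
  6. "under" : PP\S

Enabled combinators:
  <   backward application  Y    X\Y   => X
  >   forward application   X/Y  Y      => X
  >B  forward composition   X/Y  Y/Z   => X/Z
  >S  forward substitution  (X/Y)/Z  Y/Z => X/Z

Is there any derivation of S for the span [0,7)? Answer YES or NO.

[0,7] S   <
  [0,1] "sent" : N
  [1,7] S\N   >
    [1,2] "map" : (S\N)/NP
    [2,7] NP   >
      [2,4] NP/PP   >
        [2,3] "the" : (NP/PP)/PP
        [3,4] "dog" : PP
      [4,7] PP   <
        [4,6] S   <
          [4,5] "idea" : S/PP
          [5,6] "park" : S\(S/PP)
        [6,7] "under" : PP\S

YES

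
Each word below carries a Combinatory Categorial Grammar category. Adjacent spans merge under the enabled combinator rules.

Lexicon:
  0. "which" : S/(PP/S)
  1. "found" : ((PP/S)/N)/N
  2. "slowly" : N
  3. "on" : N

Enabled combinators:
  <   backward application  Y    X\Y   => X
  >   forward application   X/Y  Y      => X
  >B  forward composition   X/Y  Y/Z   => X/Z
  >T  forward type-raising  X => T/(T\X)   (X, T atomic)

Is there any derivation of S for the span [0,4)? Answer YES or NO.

[0,4] S   >
  [0,3] S/N   >B
    [0,1] "which" : S/(PP/S)
    [1,3] (PP/S)/N   >
      [1,2] "found" : ((PP/S)/N)/N
      [2,3] "slowly" : N
  [3,4] "on" : N

YES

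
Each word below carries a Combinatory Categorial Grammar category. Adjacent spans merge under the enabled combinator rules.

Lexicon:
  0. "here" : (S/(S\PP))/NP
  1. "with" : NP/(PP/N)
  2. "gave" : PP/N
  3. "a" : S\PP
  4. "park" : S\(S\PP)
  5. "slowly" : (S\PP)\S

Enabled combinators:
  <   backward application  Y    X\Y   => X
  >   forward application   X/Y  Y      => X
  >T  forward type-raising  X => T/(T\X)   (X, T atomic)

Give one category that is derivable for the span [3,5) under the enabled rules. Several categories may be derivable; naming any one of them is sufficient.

[0,6] S   >
  [0,3] S/(S\PP)   >
    [0,1] "here" : (S/(S\PP))/NP
    [1,3] NP   >
      [1,2] "with" : NP/(PP/N)
      [2,3] "gave" : PP/N
  [3,6] S\PP   <
    [3,5] S   <
      [3,4] "a" : S\PP
      [4,5] "park" : S\(S\PP)
    [5,6] "slowly" : (S\PP)\S

S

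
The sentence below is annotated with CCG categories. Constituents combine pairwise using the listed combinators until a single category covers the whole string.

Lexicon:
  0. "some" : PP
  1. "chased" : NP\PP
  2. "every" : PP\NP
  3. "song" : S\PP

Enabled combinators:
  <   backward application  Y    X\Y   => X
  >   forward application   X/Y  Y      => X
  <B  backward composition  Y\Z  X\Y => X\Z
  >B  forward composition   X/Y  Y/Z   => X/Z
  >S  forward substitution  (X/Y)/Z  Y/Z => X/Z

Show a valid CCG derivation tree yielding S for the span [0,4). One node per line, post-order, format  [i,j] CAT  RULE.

[0,1] PP  lex  "some"
[1,2] NP\PP  lex  "chased"
[2,3] PP\NP  lex  "every"
[3,4] S\PP  lex  "song"
[2,4] S\NP  <B  k=3
[1,4] S\PP  <B  k=2
[0,4] S  <  k=1

[0,4] S   <
  [0,1] "some" : PP
  [1,4] S\PP   <B
    [1,2] "chased" : NP\PP
    [2,4] S\NP   <B
      [2,3] "every" : PP\NP
      [3,4] "song" : S\PP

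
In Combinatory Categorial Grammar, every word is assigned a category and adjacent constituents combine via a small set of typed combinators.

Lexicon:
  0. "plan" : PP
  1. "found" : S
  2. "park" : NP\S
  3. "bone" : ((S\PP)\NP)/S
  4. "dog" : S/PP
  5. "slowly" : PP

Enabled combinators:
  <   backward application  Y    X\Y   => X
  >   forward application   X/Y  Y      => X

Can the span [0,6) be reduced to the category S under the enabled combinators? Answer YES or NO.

[0,6] S   <
  [0,1] "plan" : PP
  [1,6] S\PP   <
    [1,3] NP   <
      [1,2] "found" : S
      [2,3] "park" : NP\S
    [3,6] (S\PP)\NP   >
      [3,4] "bone" : ((S\PP)\NP)/S
      [4,6] S   >
        [4,5] "dog" : S/PP
        [5,6] "slowly" : PP

YES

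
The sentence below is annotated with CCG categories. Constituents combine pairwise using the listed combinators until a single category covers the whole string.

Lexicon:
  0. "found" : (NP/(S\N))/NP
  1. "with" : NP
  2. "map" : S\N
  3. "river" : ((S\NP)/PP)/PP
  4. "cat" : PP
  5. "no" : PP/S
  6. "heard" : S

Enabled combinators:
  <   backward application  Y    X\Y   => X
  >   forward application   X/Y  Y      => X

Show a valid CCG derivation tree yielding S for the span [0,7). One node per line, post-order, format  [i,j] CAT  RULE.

[0,1] (NP/(S\N))/NP  lex  "found"
[1,2] NP  lex  "with"
[0,2] NP/(S\N)  >  k=1
[2,3] S\N  lex  "map"
[0,3] NP  >  k=2
[3,4] ((S\NP)/PP)/PP  lex  "river"
[4,5] PP  lex  "cat"
[3,5] (S\NP)/PP  >  k=4
[5,6] PP/S  lex  "no"
[6,7] S  lex  "heard"
[5,7] PP  >  k=6
[3,7] S\NP  >  k=5
[0,7] S  <  k=3

[0,7] S   <
  [0,3] NP   >
    [0,2] NP/(S\N)   >
      [0,1] "found" : (NP/(S\N))/NP
      [1,2] "with" : NP
    [2,3] "map" : S\N
  [3,7] S\NP   >
    [3,5] (S\NP)/PP   >
      [3,4] "river" : ((S\NP)/PP)/PP
      [4,5] "cat" : PP
    [5,7] PP   >
      [5,6] "no" : PP/S
      [6,7] "heard" : S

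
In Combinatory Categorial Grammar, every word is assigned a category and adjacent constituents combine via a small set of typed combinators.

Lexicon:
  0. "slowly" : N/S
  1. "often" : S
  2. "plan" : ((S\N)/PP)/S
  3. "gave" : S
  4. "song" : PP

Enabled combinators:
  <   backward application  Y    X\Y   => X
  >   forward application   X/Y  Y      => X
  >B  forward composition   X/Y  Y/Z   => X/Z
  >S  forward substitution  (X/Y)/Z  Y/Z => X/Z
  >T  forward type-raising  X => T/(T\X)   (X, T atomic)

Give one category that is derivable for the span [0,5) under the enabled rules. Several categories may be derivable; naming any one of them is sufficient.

S

[0,5] S   <
  [0,2] N   >
    [0,1] "slowly" : N/S
    [1,2] "often" : S
  [2,5] S\N   >
    [2,4] (S\N)/PP   >
      [2,3] "plan" : ((S\N)/PP)/S
      [3,4] "gave" : S
    [4,5] "song" : PP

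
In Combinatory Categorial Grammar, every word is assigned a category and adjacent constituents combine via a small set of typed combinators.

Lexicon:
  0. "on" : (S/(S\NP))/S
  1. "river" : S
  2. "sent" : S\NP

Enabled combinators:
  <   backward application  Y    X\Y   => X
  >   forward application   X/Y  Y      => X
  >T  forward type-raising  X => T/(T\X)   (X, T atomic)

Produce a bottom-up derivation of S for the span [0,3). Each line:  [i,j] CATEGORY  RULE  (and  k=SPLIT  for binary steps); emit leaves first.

[0,1] (S/(S\NP))/S  lex  "on"
[1,2] S  lex  "river"
[0,2] S/(S\NP)  >  k=1
[2,3] S\NP  lex  "sent"
[0,3] S  >  k=2

[0,3] S   >
  [0,2] S/(S\NP)   >
    [0,1] "on" : (S/(S\NP))/S
    [1,2] "river" : S
  [2,3] "sent" : S\NP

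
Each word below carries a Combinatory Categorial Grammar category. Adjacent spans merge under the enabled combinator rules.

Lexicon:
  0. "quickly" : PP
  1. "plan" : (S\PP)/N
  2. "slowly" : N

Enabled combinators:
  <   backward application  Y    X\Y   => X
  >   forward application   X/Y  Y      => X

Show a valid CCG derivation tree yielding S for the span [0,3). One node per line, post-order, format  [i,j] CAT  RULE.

[0,3] S   <
  [0,1] "quickly" : PP
  [1,3] S\PP   >
    [1,2] "plan" : (S\PP)/N
    [2,3] "slowly" : N

[0,1] PP  lex  "quickly"
[1,2] (S\PP)/N  lex  "plan"
[2,3] N  lex  "slowly"
[1,3] S\PP  >  k=2
[0,3] S  <  k=1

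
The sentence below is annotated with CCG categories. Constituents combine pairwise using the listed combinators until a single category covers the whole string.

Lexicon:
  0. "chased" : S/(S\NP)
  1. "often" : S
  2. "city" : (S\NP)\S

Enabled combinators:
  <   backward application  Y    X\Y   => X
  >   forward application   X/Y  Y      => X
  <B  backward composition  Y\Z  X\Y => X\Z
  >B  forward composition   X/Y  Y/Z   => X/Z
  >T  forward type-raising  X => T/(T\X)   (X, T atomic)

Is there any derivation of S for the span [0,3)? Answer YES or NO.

[0,3] S   >
  [0,1] "chased" : S/(S\NP)
  [1,3] S\NP   <
    [1,2] "often" : S
    [2,3] "city" : (S\NP)\S

YES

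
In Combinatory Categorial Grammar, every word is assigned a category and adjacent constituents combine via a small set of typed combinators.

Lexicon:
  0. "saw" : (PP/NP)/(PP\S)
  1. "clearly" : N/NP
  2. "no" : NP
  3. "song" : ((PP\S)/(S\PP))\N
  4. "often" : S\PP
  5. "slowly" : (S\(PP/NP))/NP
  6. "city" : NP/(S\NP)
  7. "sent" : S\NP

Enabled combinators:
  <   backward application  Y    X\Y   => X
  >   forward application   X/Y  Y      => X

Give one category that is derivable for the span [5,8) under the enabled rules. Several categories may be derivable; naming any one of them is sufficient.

S\(PP/NP)

[0,8] S   <
  [0,5] PP/NP   >
    [0,1] "saw" : (PP/NP)/(PP\S)
    [1,5] PP\S   >
      [1,4] (PP\S)/(S\PP)   <
        [1,3] N   >
          [1,2] "clearly" : N/NP
          [2,3] "no" : NP
        [3,4] "song" : ((PP\S)/(S\PP))\N
      [4,5] "often" : S\PP
  [5,8] S\(PP/NP)   >
    [5,6] "slowly" : (S\(PP/NP))/NP
    [6,8] NP   >
      [6,7] "city" : NP/(S\NP)
      [7,8] "sent" : S\NP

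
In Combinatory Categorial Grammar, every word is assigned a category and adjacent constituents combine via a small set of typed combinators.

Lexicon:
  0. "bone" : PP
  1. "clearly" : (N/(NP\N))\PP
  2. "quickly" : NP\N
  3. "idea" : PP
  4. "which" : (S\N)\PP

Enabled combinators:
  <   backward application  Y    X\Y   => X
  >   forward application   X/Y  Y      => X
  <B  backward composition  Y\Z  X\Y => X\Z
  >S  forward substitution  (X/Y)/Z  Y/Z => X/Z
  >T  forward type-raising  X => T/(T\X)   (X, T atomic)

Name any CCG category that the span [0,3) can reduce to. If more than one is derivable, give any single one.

[0,5] S   <
  [0,3] N   >
    [0,2] N/(NP\N)   <
      [0,1] "bone" : PP
      [1,2] "clearly" : (N/(NP\N))\PP
    [2,3] "quickly" : NP\N
  [3,5] S\N   <
    [3,4] "idea" : PP
    [4,5] "which" : (S\N)\PP

N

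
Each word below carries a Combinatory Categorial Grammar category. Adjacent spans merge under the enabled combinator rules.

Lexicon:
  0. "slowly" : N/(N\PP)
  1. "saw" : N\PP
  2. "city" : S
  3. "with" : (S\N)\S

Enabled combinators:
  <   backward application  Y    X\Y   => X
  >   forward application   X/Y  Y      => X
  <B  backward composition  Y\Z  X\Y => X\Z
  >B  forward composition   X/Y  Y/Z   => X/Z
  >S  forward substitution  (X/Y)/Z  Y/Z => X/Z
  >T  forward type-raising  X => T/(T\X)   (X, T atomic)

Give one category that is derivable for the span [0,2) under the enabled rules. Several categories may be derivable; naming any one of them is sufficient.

N

[0,4] S   <
  [0,2] N   >
    [0,1] "slowly" : N/(N\PP)
    [1,2] "saw" : N\PP
  [2,4] S\N   <
    [2,3] "city" : S
    [3,4] "with" : (S\N)\S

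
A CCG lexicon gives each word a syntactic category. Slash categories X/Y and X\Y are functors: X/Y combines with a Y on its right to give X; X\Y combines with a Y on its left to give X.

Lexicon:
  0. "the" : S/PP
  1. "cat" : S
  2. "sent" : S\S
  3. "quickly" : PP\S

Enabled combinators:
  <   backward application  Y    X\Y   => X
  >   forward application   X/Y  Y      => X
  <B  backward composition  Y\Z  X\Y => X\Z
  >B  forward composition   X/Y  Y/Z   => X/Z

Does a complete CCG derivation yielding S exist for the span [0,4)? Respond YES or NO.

YES

[0,4] S   >
  [0,1] "the" : S/PP
  [1,4] PP   <
    [1,2] "cat" : S
    [2,4] PP\S   <B
      [2,3] "sent" : S\S
      [3,4] "quickly" : PP\S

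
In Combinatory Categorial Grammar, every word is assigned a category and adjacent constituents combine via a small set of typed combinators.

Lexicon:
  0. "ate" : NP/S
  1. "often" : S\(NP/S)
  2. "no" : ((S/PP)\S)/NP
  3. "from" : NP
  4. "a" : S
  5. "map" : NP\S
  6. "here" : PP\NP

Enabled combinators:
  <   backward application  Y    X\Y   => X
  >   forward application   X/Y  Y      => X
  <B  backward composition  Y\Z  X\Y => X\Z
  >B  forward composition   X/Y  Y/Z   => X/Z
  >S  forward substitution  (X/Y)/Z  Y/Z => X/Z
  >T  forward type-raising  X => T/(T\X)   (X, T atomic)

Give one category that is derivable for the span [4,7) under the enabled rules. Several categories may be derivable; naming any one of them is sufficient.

PP

[0,7] S   >
  [0,4] S/PP   <
    [0,2] S   <
      [0,1] "ate" : NP/S
      [1,2] "often" : S\(NP/S)
    [2,4] (S/PP)\S   >
      [2,3] "no" : ((S/PP)\S)/NP
      [3,4] "from" : NP
  [4,7] PP   <
    [4,6] NP   <
      [4,5] "a" : S
      [5,6] "map" : NP\S
    [6,7] "here" : PP\NP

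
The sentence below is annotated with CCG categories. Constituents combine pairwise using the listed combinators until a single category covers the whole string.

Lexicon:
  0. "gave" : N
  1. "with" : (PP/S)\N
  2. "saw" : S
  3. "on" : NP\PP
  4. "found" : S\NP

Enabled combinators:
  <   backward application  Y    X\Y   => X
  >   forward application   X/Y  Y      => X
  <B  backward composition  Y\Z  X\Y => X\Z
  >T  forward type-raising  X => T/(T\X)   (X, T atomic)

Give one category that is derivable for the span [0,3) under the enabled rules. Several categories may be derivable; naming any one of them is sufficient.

[0,5] S   <
  [0,3] PP   >
    [0,2] PP/S   <
      [0,1] "gave" : N
      [1,2] "with" : (PP/S)\N
    [2,3] "saw" : S
  [3,5] S\PP   <B
    [3,4] "on" : NP\PP
    [4,5] "found" : S\NP

PP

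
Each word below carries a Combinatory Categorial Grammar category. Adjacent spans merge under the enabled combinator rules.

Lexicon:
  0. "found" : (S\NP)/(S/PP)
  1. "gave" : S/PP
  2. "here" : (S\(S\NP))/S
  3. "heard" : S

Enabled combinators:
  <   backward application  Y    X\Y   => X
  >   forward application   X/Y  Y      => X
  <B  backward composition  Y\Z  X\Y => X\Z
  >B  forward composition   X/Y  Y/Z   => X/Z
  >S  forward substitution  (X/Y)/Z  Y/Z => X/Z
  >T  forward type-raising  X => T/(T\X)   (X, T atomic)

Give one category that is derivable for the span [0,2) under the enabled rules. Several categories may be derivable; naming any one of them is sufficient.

S\NP

[0,4] S   <
  [0,2] S\NP   >
    [0,1] "found" : (S\NP)/(S/PP)
    [1,2] "gave" : S/PP
  [2,4] S\(S\NP)   >
    [2,3] "here" : (S\(S\NP))/S
    [3,4] "heard" : S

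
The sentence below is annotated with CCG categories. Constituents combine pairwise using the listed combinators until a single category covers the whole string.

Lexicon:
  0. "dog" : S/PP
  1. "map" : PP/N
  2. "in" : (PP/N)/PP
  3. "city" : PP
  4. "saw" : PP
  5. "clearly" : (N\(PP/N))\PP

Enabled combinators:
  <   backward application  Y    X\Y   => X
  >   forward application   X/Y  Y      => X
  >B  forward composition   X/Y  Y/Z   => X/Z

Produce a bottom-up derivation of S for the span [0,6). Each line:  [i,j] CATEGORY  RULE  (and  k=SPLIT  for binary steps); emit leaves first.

[0,1] S/PP  lex  "dog"
[1,2] PP/N  lex  "map"
[0,2] S/N  >B  k=1
[2,3] (PP/N)/PP  lex  "in"
[3,4] PP  lex  "city"
[2,4] PP/N  >  k=3
[4,5] PP  lex  "saw"
[5,6] (N\(PP/N))\PP  lex  "clearly"
[4,6] N\(PP/N)  <  k=5
[2,6] N  <  k=4
[0,6] S  >  k=2

[0,6] S   >
  [0,2] S/N   >B
    [0,1] "dog" : S/PP
    [1,2] "map" : PP/N
  [2,6] N   <
    [2,4] PP/N   >
      [2,3] "in" : (PP/N)/PP
      [3,4] "city" : PP
    [4,6] N\(PP/N)   <
      [4,5] "saw" : PP
      [5,6] "clearly" : (N\(PP/N))\PP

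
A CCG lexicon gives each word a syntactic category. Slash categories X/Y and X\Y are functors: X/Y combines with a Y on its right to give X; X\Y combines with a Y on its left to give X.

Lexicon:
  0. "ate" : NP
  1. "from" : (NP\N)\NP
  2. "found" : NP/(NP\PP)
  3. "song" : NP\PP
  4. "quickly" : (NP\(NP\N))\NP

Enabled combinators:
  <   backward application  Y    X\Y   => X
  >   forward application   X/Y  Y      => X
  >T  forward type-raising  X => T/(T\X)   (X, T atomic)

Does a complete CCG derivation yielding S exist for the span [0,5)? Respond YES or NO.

NP (NP\N)\NP NP/(NP\PP) NP\PP (NP\(NP\N))\NP
CKY chart[0,5] = {N/(N\NP), NP, NP/(NP\NP), PP/(PP\NP), S/(S\NP)}; S ∉ chart

NO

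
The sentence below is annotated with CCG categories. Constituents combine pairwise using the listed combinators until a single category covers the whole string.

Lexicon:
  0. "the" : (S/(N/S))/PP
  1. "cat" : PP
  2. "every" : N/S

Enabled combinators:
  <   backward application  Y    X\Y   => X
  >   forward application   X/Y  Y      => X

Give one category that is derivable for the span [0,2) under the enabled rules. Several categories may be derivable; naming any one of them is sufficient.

[0,3] S   >
  [0,2] S/(N/S)   >
    [0,1] "the" : (S/(N/S))/PP
    [1,2] "cat" : PP
  [2,3] "every" : N/S

S/(N/S)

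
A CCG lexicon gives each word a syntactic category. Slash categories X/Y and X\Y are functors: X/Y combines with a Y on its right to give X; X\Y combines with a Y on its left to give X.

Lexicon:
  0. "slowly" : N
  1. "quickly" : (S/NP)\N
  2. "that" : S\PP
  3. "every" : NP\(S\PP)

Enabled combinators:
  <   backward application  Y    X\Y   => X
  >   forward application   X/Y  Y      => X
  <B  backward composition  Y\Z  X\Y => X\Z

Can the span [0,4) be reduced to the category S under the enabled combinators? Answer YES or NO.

YES

[0,4] S   >
  [0,2] S/NP   <
    [0,1] "slowly" : N
    [1,2] "quickly" : (S/NP)\N
  [2,4] NP   <
    [2,3] "that" : S\PP
    [3,4] "every" : NP\(S\PP)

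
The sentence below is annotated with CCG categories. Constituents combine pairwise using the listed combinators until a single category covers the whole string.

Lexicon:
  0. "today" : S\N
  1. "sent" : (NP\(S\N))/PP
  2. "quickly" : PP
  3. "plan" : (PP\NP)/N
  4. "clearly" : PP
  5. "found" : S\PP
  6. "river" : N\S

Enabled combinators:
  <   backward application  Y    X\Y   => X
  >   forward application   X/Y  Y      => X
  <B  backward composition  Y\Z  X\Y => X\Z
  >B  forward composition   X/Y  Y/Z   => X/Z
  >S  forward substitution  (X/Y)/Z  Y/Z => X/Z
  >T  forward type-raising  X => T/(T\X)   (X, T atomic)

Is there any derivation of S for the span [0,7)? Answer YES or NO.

NO

S\N (NP\(S\N))/PP PP (PP\NP)/N PP S\PP N\S
CKY chart[0,7] = {N/(N\PP), NP/(NP\PP), PP, PP/(N\N), PP/(PP\PP), S/(S\PP)}; S ∉ chart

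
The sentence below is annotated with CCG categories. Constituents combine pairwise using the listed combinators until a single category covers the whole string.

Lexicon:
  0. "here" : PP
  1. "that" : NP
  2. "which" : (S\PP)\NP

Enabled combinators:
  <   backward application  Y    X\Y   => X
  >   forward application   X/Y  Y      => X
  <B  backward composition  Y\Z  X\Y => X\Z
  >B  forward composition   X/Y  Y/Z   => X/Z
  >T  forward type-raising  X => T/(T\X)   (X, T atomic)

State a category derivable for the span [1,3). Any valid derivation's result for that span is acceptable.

S\PP

[0,3] S   <
  [0,1] "here" : PP
  [1,3] S\PP   <
    [1,2] "that" : NP
    [2,3] "which" : (S\PP)\NP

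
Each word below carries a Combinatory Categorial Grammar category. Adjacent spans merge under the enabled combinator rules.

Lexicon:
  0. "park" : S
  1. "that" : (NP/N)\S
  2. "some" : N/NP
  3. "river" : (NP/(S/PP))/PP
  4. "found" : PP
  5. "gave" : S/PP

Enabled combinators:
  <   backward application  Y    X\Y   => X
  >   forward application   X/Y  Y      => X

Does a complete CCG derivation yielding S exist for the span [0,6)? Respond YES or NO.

NO

S (NP/N)\S N/NP (NP/(S/PP))/PP PP S/PP
CKY chart[0,6] = {NP}; S ∉ chart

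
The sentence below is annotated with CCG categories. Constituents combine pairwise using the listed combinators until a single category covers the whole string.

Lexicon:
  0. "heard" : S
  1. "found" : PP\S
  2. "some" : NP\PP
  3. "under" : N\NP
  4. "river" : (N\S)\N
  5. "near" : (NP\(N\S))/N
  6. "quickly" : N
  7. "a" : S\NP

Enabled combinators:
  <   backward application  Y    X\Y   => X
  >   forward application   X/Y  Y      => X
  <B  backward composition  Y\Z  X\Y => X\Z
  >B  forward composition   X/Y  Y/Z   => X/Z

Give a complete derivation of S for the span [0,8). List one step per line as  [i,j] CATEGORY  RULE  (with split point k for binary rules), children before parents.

[0,1] S  lex  "heard"
[1,2] PP\S  lex  "found"
[0,2] PP  <  k=1
[2,3] NP\PP  lex  "some"
[3,4] N\NP  lex  "under"
[2,4] N\PP  <B  k=3
[4,5] (N\S)\N  lex  "river"
[5,6] (NP\(N\S))/N  lex  "near"
[6,7] N  lex  "quickly"
[5,7] NP\(N\S)  >  k=6
[4,7] NP\N  <B  k=5
[7,8] S\NP  lex  "a"
[4,8] S\N  <B  k=7
[2,8] S\PP  <B  k=4
[0,8] S  <  k=2

[0,8] S   <
  [0,2] PP   <
    [0,1] "heard" : S
    [1,2] "found" : PP\S
  [2,8] S\PP   <B
    [2,4] N\PP   <B
      [2,3] "some" : NP\PP
      [3,4] "under" : N\NP
    [4,8] S\N   <B
      [4,7] NP\N   <B
        [4,5] "river" : (N\S)\N
        [5,7] NP\(N\S)   >
          [5,6] "near" : (NP\(N\S))/N
          [6,7] "quickly" : N
      [7,8] "a" : S\NP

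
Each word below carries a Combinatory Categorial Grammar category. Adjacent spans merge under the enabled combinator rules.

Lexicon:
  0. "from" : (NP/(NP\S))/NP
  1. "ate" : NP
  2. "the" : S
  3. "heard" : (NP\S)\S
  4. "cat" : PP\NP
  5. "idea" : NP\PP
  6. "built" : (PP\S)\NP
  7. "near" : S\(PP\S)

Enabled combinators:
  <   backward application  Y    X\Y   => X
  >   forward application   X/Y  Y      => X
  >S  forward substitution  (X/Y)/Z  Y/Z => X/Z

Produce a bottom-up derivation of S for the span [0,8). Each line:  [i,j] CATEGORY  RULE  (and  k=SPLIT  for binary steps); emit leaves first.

[0,8] S   <
  [0,7] PP\S   <
    [0,6] NP   <
      [0,5] PP   <
        [0,4] NP   >
          [0,2] NP/(NP\S)   >
            [0,1] "from" : (NP/(NP\S))/NP
            [1,2] "ate" : NP
          [2,4] NP\S   <
            [2,3] "the" : S
            [3,4] "heard" : (NP\S)\S
        [4,5] "cat" : PP\NP
      [5,6] "idea" : NP\PP
    [6,7] "built" : (PP\S)\NP
  [7,8] "near" : S\(PP\S)

[0,1] (NP/(NP\S))/NP  lex  "from"
[1,2] NP  lex  "ate"
[0,2] NP/(NP\S)  >  k=1
[2,3] S  lex  "the"
[3,4] (NP\S)\S  lex  "heard"
[2,4] NP\S  <  k=3
[0,4] NP  >  k=2
[4,5] PP\NP  lex  "cat"
[0,5] PP  <  k=4
[5,6] NP\PP  lex  "idea"
[0,6] NP  <  k=5
[6,7] (PP\S)\NP  lex  "built"
[0,7] PP\S  <  k=6
[7,8] S\(PP\S)  lex  "near"
[0,8] S  <  k=7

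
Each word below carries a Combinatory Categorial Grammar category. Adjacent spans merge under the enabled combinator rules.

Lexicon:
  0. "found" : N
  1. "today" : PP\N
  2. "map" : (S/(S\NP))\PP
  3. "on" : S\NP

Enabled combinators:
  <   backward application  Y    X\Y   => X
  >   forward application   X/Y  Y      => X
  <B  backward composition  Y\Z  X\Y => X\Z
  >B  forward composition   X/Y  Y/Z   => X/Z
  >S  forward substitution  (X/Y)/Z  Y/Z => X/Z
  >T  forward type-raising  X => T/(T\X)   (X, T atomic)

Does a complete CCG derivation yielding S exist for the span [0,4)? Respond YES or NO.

[0,4] S   >
  [0,3] S/(S\NP)   <
    [0,2] PP   <
      [0,1] "found" : N
      [1,2] "today" : PP\N
    [2,3] "map" : (S/(S\NP))\PP
  [3,4] "on" : S\NP

YES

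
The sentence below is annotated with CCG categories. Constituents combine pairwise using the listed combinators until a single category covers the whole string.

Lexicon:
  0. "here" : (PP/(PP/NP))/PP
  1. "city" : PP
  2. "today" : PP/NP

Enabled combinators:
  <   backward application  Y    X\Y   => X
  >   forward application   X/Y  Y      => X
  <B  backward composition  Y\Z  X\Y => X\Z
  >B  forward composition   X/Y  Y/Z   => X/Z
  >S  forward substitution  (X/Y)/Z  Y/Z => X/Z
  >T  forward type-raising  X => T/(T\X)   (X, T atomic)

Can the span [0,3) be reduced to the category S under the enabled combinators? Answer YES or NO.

(PP/(PP/NP))/PP PP PP/NP
CKY chart[0,3] = {N/(N\PP), NP/(NP\PP), PP, PP/(PP\PP), S/(S\PP)}; S ∉ chart

NO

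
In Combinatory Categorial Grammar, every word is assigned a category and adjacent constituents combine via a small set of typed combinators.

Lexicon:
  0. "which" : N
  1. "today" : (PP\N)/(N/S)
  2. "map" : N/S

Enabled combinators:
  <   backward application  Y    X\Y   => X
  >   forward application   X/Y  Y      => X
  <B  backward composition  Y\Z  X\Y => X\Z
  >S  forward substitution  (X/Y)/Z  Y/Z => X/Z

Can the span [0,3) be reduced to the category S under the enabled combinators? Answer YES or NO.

N (PP\N)/(N/S) N/S
CKY chart[0,3] = {PP}; S ∉ chart

NO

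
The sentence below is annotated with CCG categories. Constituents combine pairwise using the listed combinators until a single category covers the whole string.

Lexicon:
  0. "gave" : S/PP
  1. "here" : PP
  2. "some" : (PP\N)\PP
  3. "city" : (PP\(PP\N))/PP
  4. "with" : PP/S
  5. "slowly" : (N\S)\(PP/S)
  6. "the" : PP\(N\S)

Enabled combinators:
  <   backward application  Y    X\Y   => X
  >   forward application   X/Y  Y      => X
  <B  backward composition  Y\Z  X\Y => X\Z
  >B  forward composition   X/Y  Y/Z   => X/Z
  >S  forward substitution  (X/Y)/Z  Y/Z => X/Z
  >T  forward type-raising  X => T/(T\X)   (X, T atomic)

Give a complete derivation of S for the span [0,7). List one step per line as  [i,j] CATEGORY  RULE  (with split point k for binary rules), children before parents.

[0,1] S/PP  lex  "gave"
[1,2] PP  lex  "here"
[2,3] (PP\N)\PP  lex  "some"
[1,3] PP\N  <  k=2
[3,4] (PP\(PP\N))/PP  lex  "city"
[4,5] PP/S  lex  "with"
[5,6] (N\S)\(PP/S)  lex  "slowly"
[4,6] N\S  <  k=5
[6,7] PP\(N\S)  lex  "the"
[4,7] PP  <  k=6
[3,7] PP\(PP\N)  >  k=4
[1,7] PP  <  k=3
[0,7] S  >  k=1

[0,7] S   >
  [0,1] "gave" : S/PP
  [1,7] PP   <
    [1,3] PP\N   <
      [1,2] "here" : PP
      [2,3] "some" : (PP\N)\PP
    [3,7] PP\(PP\N)   >
      [3,4] "city" : (PP\(PP\N))/PP
      [4,7] PP   <
        [4,6] N\S   <
          [4,5] "with" : PP/S
          [5,6] "slowly" : (N\S)\(PP/S)
        [6,7] "the" : PP\(N\S)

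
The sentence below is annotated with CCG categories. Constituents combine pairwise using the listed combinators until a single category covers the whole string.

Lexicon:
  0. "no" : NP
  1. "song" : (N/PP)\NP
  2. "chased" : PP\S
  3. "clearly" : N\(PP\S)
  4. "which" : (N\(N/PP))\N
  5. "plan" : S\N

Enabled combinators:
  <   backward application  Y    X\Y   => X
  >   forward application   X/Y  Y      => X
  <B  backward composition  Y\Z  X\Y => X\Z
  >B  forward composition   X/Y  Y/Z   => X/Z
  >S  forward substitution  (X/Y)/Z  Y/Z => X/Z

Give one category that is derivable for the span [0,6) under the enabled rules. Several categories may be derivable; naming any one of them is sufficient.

S

[0,6] S   <
  [0,5] N   <
    [0,1] "no" : NP
    [1,5] N\NP   <B
      [1,2] "song" : (N/PP)\NP
      [2,5] N\(N/PP)   <
        [2,4] N   <
          [2,3] "chased" : PP\S
          [3,4] "clearly" : N\(PP\S)
        [4,5] "which" : (N\(N/PP))\N
  [5,6] "plan" : S\N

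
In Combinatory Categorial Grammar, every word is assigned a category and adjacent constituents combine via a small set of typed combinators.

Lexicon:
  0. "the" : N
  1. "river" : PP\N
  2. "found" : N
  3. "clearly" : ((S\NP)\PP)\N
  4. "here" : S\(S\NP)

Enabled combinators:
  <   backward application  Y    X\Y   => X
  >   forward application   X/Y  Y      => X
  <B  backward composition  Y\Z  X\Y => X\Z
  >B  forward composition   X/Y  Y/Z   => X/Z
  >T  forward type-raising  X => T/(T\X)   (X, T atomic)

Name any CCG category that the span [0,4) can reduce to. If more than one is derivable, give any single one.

S\NP

[0,5] S   <
  [0,4] S\NP   <
    [0,2] PP   <
      [0,1] "the" : N
      [1,2] "river" : PP\N
    [2,4] (S\NP)\PP   <
      [2,3] "found" : N
      [3,4] "clearly" : ((S\NP)\PP)\N
  [4,5] "here" : S\(S\NP)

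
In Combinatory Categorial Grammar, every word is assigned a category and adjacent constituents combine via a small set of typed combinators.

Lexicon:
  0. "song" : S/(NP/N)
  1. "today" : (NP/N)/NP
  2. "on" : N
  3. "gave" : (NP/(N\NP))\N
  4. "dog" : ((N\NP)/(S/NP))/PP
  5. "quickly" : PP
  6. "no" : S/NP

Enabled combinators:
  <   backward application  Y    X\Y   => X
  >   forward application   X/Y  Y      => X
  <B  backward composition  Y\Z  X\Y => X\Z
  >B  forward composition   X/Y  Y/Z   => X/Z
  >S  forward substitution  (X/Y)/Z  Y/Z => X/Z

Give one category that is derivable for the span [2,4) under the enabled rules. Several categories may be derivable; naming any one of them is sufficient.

[0,7] S   >
  [0,1] "song" : S/(NP/N)
  [1,7] NP/N   >
    [1,2] "today" : (NP/N)/NP
    [2,7] NP   >
      [2,4] NP/(N\NP)   <
        [2,3] "on" : N
        [3,4] "gave" : (NP/(N\NP))\N
      [4,7] N\NP   >
        [4,6] (N\NP)/(S/NP)   >
          [4,5] "dog" : ((N\NP)/(S/NP))/PP
          [5,6] "quickly" : PP
        [6,7] "no" : S/NP

NP/(N\NP)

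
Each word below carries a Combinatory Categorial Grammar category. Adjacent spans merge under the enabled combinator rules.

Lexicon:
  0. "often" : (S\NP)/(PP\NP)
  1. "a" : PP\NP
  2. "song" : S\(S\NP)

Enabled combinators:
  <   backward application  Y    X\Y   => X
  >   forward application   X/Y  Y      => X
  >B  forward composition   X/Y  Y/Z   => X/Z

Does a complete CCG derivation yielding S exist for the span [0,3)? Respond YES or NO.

YES

[0,3] S   <
  [0,2] S\NP   >
    [0,1] "often" : (S\NP)/(PP\NP)
    [1,2] "a" : PP\NP
  [2,3] "song" : S\(S\NP)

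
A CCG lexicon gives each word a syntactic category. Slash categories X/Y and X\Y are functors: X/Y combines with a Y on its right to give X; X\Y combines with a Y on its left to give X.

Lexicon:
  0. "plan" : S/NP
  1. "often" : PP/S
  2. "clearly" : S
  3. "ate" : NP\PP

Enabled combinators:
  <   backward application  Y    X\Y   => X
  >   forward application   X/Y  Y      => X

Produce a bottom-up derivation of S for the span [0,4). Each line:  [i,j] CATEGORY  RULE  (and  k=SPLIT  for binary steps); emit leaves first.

[0,4] S   >
  [0,1] "plan" : S/NP
  [1,4] NP   <
    [1,3] PP   >
      [1,2] "often" : PP/S
      [2,3] "clearly" : S
    [3,4] "ate" : NP\PP

[0,1] S/NP  lex  "plan"
[1,2] PP/S  lex  "often"
[2,3] S  lex  "clearly"
[1,3] PP  >  k=2
[3,4] NP\PP  lex  "ate"
[1,4] NP  <  k=3
[0,4] S  >  k=1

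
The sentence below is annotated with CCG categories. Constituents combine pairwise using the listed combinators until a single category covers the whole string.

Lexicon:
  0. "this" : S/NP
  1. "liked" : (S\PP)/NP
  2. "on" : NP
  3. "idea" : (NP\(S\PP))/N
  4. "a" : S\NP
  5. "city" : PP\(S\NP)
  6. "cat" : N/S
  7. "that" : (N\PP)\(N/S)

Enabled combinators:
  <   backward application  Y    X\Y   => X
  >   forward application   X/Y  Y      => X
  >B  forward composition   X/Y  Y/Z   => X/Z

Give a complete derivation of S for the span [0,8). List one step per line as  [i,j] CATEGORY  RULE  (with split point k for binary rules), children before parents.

[0,1] S/NP  lex  "this"
[1,2] (S\PP)/NP  lex  "liked"
[2,3] NP  lex  "on"
[1,3] S\PP  >  k=2
[3,4] (NP\(S\PP))/N  lex  "idea"
[4,5] S\NP  lex  "a"
[5,6] PP\(S\NP)  lex  "city"
[4,6] PP  <  k=5
[6,7] N/S  lex  "cat"
[7,8] (N\PP)\(N/S)  lex  "that"
[6,8] N\PP  <  k=7
[4,8] N  <  k=6
[3,8] NP\(S\PP)  >  k=4
[1,8] NP  <  k=3
[0,8] S  >  k=1

[0,8] S   >
  [0,1] "this" : S/NP
  [1,8] NP   <
    [1,3] S\PP   >
      [1,2] "liked" : (S\PP)/NP
      [2,3] "on" : NP
    [3,8] NP\(S\PP)   >
      [3,4] "idea" : (NP\(S\PP))/N
      [4,8] N   <
        [4,6] PP   <
          [4,5] "a" : S\NP
          [5,6] "city" : PP\(S\NP)
        [6,8] N\PP   <
          [6,7] "cat" : N/S
          [7,8] "that" : (N\PP)\(N/S)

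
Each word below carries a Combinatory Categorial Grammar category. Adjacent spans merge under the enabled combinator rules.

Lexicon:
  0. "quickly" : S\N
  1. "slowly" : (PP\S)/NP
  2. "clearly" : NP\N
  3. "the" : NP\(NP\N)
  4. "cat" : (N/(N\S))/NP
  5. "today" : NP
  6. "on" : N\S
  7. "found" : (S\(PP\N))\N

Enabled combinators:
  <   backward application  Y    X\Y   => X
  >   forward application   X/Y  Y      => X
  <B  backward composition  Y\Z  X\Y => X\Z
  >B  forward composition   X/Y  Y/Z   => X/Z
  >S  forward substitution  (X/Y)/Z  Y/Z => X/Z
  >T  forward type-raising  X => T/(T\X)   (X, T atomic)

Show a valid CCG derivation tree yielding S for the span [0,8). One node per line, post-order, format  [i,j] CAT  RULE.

[0,8] S   <
  [0,4] PP\N   <B
    [0,1] "quickly" : S\N
    [1,4] PP\S   >
      [1,2] "slowly" : (PP\S)/NP
      [2,4] NP   <
        [2,3] "clearly" : NP\N
        [3,4] "the" : NP\(NP\N)
  [4,8] S\(PP\N)   <
    [4,7] N   >
      [4,6] N/(N\S)   >
        [4,5] "cat" : (N/(N\S))/NP
        [5,6] "today" : NP
      [6,7] "on" : N\S
    [7,8] "found" : (S\(PP\N))\N

[0,1] S\N  lex  "quickly"
[1,2] (PP\S)/NP  lex  "slowly"
[2,3] NP\N  lex  "clearly"
[3,4] NP\(NP\N)  lex  "the"
[2,4] NP  <  k=3
[1,4] PP\S  >  k=2
[0,4] PP\N  <B  k=1
[4,5] (N/(N\S))/NP  lex  "cat"
[5,6] NP  lex  "today"
[4,6] N/(N\S)  >  k=5
[6,7] N\S  lex  "on"
[4,7] N  >  k=6
[7,8] (S\(PP\N))\N  lex  "found"
[4,8] S\(PP\N)  <  k=7
[0,8] S  <  k=4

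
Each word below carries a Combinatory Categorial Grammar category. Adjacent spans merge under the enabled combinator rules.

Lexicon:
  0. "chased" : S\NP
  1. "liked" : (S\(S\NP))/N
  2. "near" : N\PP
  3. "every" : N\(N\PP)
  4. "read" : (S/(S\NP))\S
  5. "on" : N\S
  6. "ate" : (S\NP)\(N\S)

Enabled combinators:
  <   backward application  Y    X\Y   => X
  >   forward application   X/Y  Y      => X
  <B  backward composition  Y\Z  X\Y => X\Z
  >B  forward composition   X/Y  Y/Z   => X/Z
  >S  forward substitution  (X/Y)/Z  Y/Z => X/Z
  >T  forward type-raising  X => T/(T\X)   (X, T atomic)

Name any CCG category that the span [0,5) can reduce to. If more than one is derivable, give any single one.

S/(S\NP)

[0,7] S   >
  [0,5] S/(S\NP)   <
    [0,4] S   <
      [0,1] "chased" : S\NP
      [1,4] S\(S\NP)   >
        [1,2] "liked" : (S\(S\NP))/N
        [2,4] N   <
          [2,3] "near" : N\PP
          [3,4] "every" : N\(N\PP)
    [4,5] "read" : (S/(S\NP))\S
  [5,7] S\NP   <
    [5,6] "on" : N\S
    [6,7] "ate" : (S\NP)\(N\S)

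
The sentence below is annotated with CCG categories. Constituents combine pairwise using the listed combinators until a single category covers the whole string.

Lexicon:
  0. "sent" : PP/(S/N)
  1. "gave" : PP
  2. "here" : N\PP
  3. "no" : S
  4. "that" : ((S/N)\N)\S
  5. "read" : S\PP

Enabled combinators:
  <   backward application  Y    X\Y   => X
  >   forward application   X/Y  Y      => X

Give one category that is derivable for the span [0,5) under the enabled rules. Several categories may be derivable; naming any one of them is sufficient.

[0,6] S   <
  [0,5] PP   >
    [0,1] "sent" : PP/(S/N)
    [1,5] S/N   <
      [1,3] N   <
        [1,2] "gave" : PP
        [2,3] "here" : N\PP
      [3,5] (S/N)\N   <
        [3,4] "no" : S
        [4,5] "that" : ((S/N)\N)\S
  [5,6] "read" : S\PP

PP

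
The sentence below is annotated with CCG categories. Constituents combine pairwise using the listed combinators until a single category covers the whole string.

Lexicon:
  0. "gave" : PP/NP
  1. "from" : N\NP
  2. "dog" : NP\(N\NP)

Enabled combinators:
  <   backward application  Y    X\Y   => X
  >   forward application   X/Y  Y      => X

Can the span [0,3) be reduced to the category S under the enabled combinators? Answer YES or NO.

NO

PP/NP N\NP NP\(N\NP)
CKY chart[0,3] = {PP}; S ∉ chart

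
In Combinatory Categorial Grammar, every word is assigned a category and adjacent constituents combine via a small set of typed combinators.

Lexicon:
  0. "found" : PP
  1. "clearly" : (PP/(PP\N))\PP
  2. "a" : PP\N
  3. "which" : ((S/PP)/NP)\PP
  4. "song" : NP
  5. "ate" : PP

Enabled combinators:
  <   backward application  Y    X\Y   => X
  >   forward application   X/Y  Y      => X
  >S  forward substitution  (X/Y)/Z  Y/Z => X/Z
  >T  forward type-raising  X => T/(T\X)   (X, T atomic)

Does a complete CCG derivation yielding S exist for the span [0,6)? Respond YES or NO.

YES

[0,6] S   >
  [0,5] S/PP   >
    [0,4] (S/PP)/NP   <
      [0,3] PP   >
        [0,2] PP/(PP\N)   <
          [0,1] "found" : PP
          [1,2] "clearly" : (PP/(PP\N))\PP
        [2,3] "a" : PP\N
      [3,4] "which" : ((S/PP)/NP)\PP
    [4,5] "song" : NP
  [5,6] "ate" : PP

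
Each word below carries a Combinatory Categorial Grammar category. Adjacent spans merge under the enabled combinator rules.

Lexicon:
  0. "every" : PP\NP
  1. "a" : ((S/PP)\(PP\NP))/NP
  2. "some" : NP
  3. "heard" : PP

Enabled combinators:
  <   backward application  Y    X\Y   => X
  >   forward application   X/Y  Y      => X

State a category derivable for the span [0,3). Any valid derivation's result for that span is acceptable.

S/PP

[0,4] S   >
  [0,3] S/PP   <
    [0,1] "every" : PP\NP
    [1,3] (S/PP)\(PP\NP)   >
      [1,2] "a" : ((S/PP)\(PP\NP))/NP
      [2,3] "some" : NP
  [3,4] "heard" : PP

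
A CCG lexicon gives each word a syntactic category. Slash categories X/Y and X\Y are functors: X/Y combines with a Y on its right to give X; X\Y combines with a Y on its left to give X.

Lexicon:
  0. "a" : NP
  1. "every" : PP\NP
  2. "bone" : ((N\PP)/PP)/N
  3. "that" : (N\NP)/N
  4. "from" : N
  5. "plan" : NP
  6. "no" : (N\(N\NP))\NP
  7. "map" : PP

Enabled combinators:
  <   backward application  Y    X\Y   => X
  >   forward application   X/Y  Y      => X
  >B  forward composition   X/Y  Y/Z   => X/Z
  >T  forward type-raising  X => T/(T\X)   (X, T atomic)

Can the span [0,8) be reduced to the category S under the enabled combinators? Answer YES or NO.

NO

NP PP\NP ((N\PP)/PP)/N (N\NP)/N N NP (N\(N\NP))\NP PP
CKY chart[0,8] = {N, N/(N\N), N/(PP\PP), NP/(NP\N), PP/(PP\N), S/(S\N)}; S ∉ chart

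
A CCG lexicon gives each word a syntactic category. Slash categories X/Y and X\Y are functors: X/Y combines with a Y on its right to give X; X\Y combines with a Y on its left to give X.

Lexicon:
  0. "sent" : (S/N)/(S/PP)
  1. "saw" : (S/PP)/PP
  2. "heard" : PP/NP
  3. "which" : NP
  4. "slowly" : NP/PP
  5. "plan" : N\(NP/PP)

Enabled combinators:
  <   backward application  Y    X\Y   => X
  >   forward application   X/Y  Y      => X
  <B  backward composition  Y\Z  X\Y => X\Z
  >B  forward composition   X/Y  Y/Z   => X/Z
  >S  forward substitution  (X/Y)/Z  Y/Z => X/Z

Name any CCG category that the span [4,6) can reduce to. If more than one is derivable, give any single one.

[0,6] S   >
  [0,4] S/N   >
    [0,1] "sent" : (S/N)/(S/PP)
    [1,4] S/PP   >
      [1,2] "saw" : (S/PP)/PP
      [2,4] PP   >
        [2,3] "heard" : PP/NP
        [3,4] "which" : NP
  [4,6] N   <
    [4,5] "slowly" : NP/PP
    [5,6] "plan" : N\(NP/PP)

N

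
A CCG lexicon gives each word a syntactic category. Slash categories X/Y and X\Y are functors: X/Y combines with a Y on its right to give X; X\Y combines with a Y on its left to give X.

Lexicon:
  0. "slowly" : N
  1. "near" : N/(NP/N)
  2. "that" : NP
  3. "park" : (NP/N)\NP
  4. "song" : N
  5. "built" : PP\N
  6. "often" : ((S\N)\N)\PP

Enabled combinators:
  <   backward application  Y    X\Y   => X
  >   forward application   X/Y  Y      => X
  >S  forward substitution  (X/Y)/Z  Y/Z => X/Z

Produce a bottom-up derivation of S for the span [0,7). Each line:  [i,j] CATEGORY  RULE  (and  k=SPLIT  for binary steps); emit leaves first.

[0,7] S   <
  [0,1] "slowly" : N
  [1,7] S\N   <
    [1,4] N   >
      [1,2] "near" : N/(NP/N)
      [2,4] NP/N   <
        [2,3] "that" : NP
        [3,4] "park" : (NP/N)\NP
    [4,7] (S\N)\N   <
      [4,6] PP   <
        [4,5] "song" : N
        [5,6] "built" : PP\N
      [6,7] "often" : ((S\N)\N)\PP

[0,1] N  lex  "slowly"
[1,2] N/(NP/N)  lex  "near"
[2,3] NP  lex  "that"
[3,4] (NP/N)\NP  lex  "park"
[2,4] NP/N  <  k=3
[1,4] N  >  k=2
[4,5] N  lex  "song"
[5,6] PP\N  lex  "built"
[4,6] PP  <  k=5
[6,7] ((S\N)\N)\PP  lex  "often"
[4,7] (S\N)\N  <  k=6
[1,7] S\N  <  k=4
[0,7] S  <  k=1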